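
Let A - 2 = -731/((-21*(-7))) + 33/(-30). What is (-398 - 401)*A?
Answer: 4783613/1470 ≈ 3254.2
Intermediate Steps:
A = -5987/1470 (A = 2 + (-731/((-21*(-7))) + 33/(-30)) = 2 + (-731/147 + 33*(-1/30)) = 2 + (-731*1/147 - 11/10) = 2 + (-731/147 - 11/10) = 2 - 8927/1470 = -5987/1470 ≈ -4.0728)
(-398 - 401)*A = (-398 - 401)*(-5987/1470) = -799*(-5987/1470) = 4783613/1470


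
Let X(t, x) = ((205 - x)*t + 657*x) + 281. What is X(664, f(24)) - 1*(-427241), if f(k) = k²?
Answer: 559610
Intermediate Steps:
X(t, x) = 281 + 657*x + t*(205 - x) (X(t, x) = (t*(205 - x) + 657*x) + 281 = (657*x + t*(205 - x)) + 281 = 281 + 657*x + t*(205 - x))
X(664, f(24)) - 1*(-427241) = (281 + 205*664 + 657*24² - 1*664*24²) - 1*(-427241) = (281 + 136120 + 657*576 - 1*664*576) + 427241 = (281 + 136120 + 378432 - 382464) + 427241 = 132369 + 427241 = 559610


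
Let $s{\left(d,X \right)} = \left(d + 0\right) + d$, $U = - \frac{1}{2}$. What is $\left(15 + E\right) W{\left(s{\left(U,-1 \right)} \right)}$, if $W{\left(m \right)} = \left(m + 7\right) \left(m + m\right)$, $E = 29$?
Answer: $-528$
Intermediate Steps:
$U = - \frac{1}{2}$ ($U = \left(-1\right) \frac{1}{2} = - \frac{1}{2} \approx -0.5$)
$s{\left(d,X \right)} = 2 d$ ($s{\left(d,X \right)} = d + d = 2 d$)
$W{\left(m \right)} = 2 m \left(7 + m\right)$ ($W{\left(m \right)} = \left(7 + m\right) 2 m = 2 m \left(7 + m\right)$)
$\left(15 + E\right) W{\left(s{\left(U,-1 \right)} \right)} = \left(15 + 29\right) 2 \cdot 2 \left(- \frac{1}{2}\right) \left(7 + 2 \left(- \frac{1}{2}\right)\right) = 44 \cdot 2 \left(-1\right) \left(7 - 1\right) = 44 \cdot 2 \left(-1\right) 6 = 44 \left(-12\right) = -528$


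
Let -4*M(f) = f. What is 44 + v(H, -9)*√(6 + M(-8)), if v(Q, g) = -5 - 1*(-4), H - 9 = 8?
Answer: 44 - 2*√2 ≈ 41.172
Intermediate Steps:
H = 17 (H = 9 + 8 = 17)
M(f) = -f/4
v(Q, g) = -1 (v(Q, g) = -5 + 4 = -1)
44 + v(H, -9)*√(6 + M(-8)) = 44 - √(6 - ¼*(-8)) = 44 - √(6 + 2) = 44 - √8 = 44 - 2*√2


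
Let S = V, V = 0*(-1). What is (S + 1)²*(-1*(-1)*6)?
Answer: 6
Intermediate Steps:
V = 0
S = 0
(S + 1)²*(-1*(-1)*6) = (0 + 1)²*(-1*(-1)*6) = 1²*(1*6) = 1*6 = 6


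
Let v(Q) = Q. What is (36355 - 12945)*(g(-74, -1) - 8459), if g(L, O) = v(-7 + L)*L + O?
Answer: -57729060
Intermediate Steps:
g(L, O) = O + L*(-7 + L) (g(L, O) = (-7 + L)*L + O = L*(-7 + L) + O = O + L*(-7 + L))
(36355 - 12945)*(g(-74, -1) - 8459) = (36355 - 12945)*((-1 - 74*(-7 - 74)) - 8459) = 23410*((-1 - 74*(-81)) - 8459) = 23410*((-1 + 5994) - 8459) = 23410*(5993 - 8459) = 23410*(-2466) = -57729060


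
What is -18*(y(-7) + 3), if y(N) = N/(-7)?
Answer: -72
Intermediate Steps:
y(N) = -N/7 (y(N) = N*(-⅐) = -N/7)
-18*(y(-7) + 3) = -18*(-⅐*(-7) + 3) = -18*(1 + 3) = -18*4 = -72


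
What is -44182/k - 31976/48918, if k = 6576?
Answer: -197630771/26807064 ≈ -7.3723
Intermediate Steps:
-44182/k - 31976/48918 = -44182/6576 - 31976/48918 = -44182*1/6576 - 31976*1/48918 = -22091/3288 - 15988/24459 = -197630771/26807064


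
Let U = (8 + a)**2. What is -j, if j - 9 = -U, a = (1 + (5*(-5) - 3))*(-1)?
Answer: 1216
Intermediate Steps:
a = 27 (a = (1 + (-25 - 3))*(-1) = (1 - 28)*(-1) = -27*(-1) = 27)
U = 1225 (U = (8 + 27)**2 = 35**2 = 1225)
j = -1216 (j = 9 - 1*1225 = 9 - 1225 = -1216)
-j = -1*(-1216) = 1216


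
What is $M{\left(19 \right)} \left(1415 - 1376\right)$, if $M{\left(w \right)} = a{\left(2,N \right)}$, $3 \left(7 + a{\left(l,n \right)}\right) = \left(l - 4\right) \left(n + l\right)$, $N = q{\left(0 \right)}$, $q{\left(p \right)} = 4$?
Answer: $-429$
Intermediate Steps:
$N = 4$
$a{\left(l,n \right)} = -7 + \frac{\left(-4 + l\right) \left(l + n\right)}{3}$ ($a{\left(l,n \right)} = -7 + \frac{\left(l - 4\right) \left(n + l\right)}{3} = -7 + \frac{\left(-4 + l\right) \left(l + n\right)}{3}$)
$M{\left(w \right)} = -11$ ($M{\left(w \right)} = -7 - \frac{8}{3} - \frac{16}{3} + \frac{2^{2}}{3} + \frac{1}{3} \cdot 2 \cdot 4 = -7 - \frac{8}{3} - \frac{16}{3} + \frac{1}{3} \cdot 4 + \frac{8}{3} = -7 - \frac{8}{3} - \frac{16}{3} + \frac{4}{3} + \frac{8}{3} = -11$)
$M{\left(19 \right)} \left(1415 - 1376\right) = - 11 \left(1415 - 1376\right) = \left(-11\right) 39 = -429$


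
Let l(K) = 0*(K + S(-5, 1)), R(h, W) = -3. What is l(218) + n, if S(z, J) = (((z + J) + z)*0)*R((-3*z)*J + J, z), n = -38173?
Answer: -38173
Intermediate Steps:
S(z, J) = 0 (S(z, J) = (((z + J) + z)*0)*(-3) = (((J + z) + z)*0)*(-3) = ((J + 2*z)*0)*(-3) = 0*(-3) = 0)
l(K) = 0 (l(K) = 0*(K + 0) = 0*K = 0)
l(218) + n = 0 - 38173 = -38173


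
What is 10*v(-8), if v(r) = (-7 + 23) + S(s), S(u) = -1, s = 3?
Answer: 150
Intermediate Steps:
v(r) = 15 (v(r) = (-7 + 23) - 1 = 16 - 1 = 15)
10*v(-8) = 10*15 = 150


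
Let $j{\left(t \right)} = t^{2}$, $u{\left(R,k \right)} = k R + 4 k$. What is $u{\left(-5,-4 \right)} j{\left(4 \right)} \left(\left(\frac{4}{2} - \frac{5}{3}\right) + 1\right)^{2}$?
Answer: $\frac{1024}{9} \approx 113.78$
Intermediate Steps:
$u{\left(R,k \right)} = 4 k + R k$ ($u{\left(R,k \right)} = R k + 4 k = 4 k + R k$)
$u{\left(-5,-4 \right)} j{\left(4 \right)} \left(\left(\frac{4}{2} - \frac{5}{3}\right) + 1\right)^{2} = - 4 \left(4 - 5\right) 4^{2} \left(\left(\frac{4}{2} - \frac{5}{3}\right) + 1\right)^{2} = \left(-4\right) \left(-1\right) 16 \left(\left(4 \cdot \frac{1}{2} - \frac{5}{3}\right) + 1\right)^{2} = 4 \cdot 16 \left(\left(2 - \frac{5}{3}\right) + 1\right)^{2} = 64 \left(\frac{1}{3} + 1\right)^{2} = 64 \left(\frac{4}{3}\right)^{2} = 64 \cdot \frac{16}{9} = \frac{1024}{9}$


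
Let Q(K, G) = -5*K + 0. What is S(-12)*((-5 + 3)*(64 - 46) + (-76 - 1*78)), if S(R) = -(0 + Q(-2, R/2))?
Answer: 1900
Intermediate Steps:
Q(K, G) = -5*K
S(R) = -10 (S(R) = -(0 - 5*(-2)) = -(0 + 10) = -1*10 = -10)
S(-12)*((-5 + 3)*(64 - 46) + (-76 - 1*78)) = -10*((-5 + 3)*(64 - 46) + (-76 - 1*78)) = -10*(-2*18 + (-76 - 78)) = -10*(-36 - 154) = -10*(-190) = 1900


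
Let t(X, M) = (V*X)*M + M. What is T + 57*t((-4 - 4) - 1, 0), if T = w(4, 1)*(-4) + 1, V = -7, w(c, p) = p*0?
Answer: 1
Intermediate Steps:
w(c, p) = 0
t(X, M) = M - 7*M*X (t(X, M) = (-7*X)*M + M = -7*M*X + M = M - 7*M*X)
T = 1 (T = 0*(-4) + 1 = 0 + 1 = 1)
T + 57*t((-4 - 4) - 1, 0) = 1 + 57*(0*(1 - 7*((-4 - 4) - 1))) = 1 + 57*(0*(1 - 7*(-8 - 1))) = 1 + 57*(0*(1 - 7*(-9))) = 1 + 57*(0*(1 + 63)) = 1 + 57*(0*64) = 1 + 57*0 = 1 + 0 = 1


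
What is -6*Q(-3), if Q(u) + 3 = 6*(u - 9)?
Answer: 450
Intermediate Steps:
Q(u) = -57 + 6*u (Q(u) = -3 + 6*(u - 9) = -3 + 6*(-9 + u) = -3 + (-54 + 6*u) = -57 + 6*u)
-6*Q(-3) = -6*(-57 + 6*(-3)) = -6*(-57 - 18) = -6*(-75) = 450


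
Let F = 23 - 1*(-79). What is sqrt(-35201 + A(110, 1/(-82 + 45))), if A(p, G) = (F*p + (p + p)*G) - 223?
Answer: 2*I*sqrt(8285854)/37 ≈ 155.6*I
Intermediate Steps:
F = 102 (F = 23 + 79 = 102)
A(p, G) = -223 + 102*p + 2*G*p (A(p, G) = (102*p + (p + p)*G) - 223 = (102*p + (2*p)*G) - 223 = (102*p + 2*G*p) - 223 = -223 + 102*p + 2*G*p)
sqrt(-35201 + A(110, 1/(-82 + 45))) = sqrt(-35201 + (-223 + 102*110 + 2*110/(-82 + 45))) = sqrt(-35201 + (-223 + 11220 + 2*110/(-37))) = sqrt(-35201 + (-223 + 11220 + 2*(-1/37)*110)) = sqrt(-35201 + (-223 + 11220 - 220/37)) = sqrt(-35201 + 406669/37) = sqrt(-895768/37) = 2*I*sqrt(8285854)/37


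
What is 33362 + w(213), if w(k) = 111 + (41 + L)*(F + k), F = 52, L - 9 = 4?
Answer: 47783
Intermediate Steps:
L = 13 (L = 9 + 4 = 13)
w(k) = 2919 + 54*k (w(k) = 111 + (41 + 13)*(52 + k) = 111 + 54*(52 + k) = 111 + (2808 + 54*k) = 2919 + 54*k)
33362 + w(213) = 33362 + (2919 + 54*213) = 33362 + (2919 + 11502) = 33362 + 14421 = 47783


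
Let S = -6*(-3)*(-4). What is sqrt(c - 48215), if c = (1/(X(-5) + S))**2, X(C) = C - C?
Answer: I*sqrt(249946559)/72 ≈ 219.58*I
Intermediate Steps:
X(C) = 0
S = -72 (S = 18*(-4) = -72)
c = 1/5184 (c = (1/(0 - 72))**2 = (1/(-72))**2 = (-1/72)**2 = 1/5184 ≈ 0.00019290)
sqrt(c - 48215) = sqrt(1/5184 - 48215) = sqrt(-249946559/5184) = I*sqrt(249946559)/72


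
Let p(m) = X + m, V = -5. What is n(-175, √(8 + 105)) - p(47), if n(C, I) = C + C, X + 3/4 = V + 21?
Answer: -1649/4 ≈ -412.25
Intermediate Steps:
X = 61/4 (X = -¾ + (-5 + 21) = -¾ + 16 = 61/4 ≈ 15.250)
n(C, I) = 2*C
p(m) = 61/4 + m
n(-175, √(8 + 105)) - p(47) = 2*(-175) - (61/4 + 47) = -350 - 1*249/4 = -350 - 249/4 = -1649/4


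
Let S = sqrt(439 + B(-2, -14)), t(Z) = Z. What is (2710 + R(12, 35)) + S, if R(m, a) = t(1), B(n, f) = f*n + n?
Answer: 2711 + sqrt(465) ≈ 2732.6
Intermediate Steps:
B(n, f) = n + f*n
R(m, a) = 1
S = sqrt(465) (S = sqrt(439 - 2*(1 - 14)) = sqrt(439 - 2*(-13)) = sqrt(439 + 26) = sqrt(465) ≈ 21.564)
(2710 + R(12, 35)) + S = (2710 + 1) + sqrt(465) = 2711 + sqrt(465)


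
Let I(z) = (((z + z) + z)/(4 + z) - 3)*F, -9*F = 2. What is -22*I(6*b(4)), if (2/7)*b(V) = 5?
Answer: -176/327 ≈ -0.53823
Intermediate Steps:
b(V) = 35/2 (b(V) = (7/2)*5 = 35/2)
F = -2/9 (F = -1/9*2 = -2/9 ≈ -0.22222)
I(z) = 2/3 - 2*z/(3*(4 + z)) (I(z) = (((z + z) + z)/(4 + z) - 3)*(-2/9) = ((2*z + z)/(4 + z) - 3)*(-2/9) = ((3*z)/(4 + z) - 3)*(-2/9) = (3*z/(4 + z) - 3)*(-2/9) = (-3 + 3*z/(4 + z))*(-2/9) = 2/3 - 2*z/(3*(4 + z)))
-22*I(6*b(4)) = -176/(3*(4 + 6*(35/2))) = -176/(3*(4 + 105)) = -176/(3*109) = -22*8/327 = -176/327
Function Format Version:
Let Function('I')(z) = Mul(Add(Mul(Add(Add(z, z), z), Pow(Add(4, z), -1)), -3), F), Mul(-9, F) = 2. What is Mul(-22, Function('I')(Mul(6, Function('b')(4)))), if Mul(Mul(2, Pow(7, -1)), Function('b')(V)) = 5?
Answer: Rational(-176, 327) ≈ -0.53823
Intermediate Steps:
Function('b')(V) = Rational(35, 2) (Function('b')(V) = Mul(Rational(7, 2), 5) = Rational(35, 2))
F = Rational(-2, 9) (F = Mul(Rational(-1, 9), 2) = Rational(-2, 9) ≈ -0.22222)
Function('I')(z) = Add(Rational(2, 3), Mul(Rational(-2, 3), z, Pow(Add(4, z), -1))) (Function('I')(z) = Mul(Add(Mul(Add(Add(z, z), z), Pow(Add(4, z), -1)), -3), Rational(-2, 9)) = Mul(Add(Mul(Add(Mul(2, z), z), Pow(Add(4, z), -1)), -3), Rational(-2, 9)) = Mul(Add(Mul(Mul(3, z), Pow(Add(4, z), -1)), -3), Rational(-2, 9)) = Mul(Add(Mul(3, z, Pow(Add(4, z), -1)), -3), Rational(-2, 9)) = Mul(Add(-3, Mul(3, z, Pow(Add(4, z), -1))), Rational(-2, 9)) = Add(Rational(2, 3), Mul(Rational(-2, 3), z, Pow(Add(4, z), -1))))
Mul(-22, Function('I')(Mul(6, Function('b')(4)))) = Mul(-22, Mul(Rational(8, 3), Pow(Add(4, Mul(6, Rational(35, 2))), -1))) = Mul(-22, Mul(Rational(8, 3), Pow(Add(4, 105), -1))) = Mul(-22, Mul(Rational(8, 3), Pow(109, -1))) = Mul(-22, Mul(Rational(8, 3), Rational(1, 109))) = Mul(-22, Rational(8, 327)) = Rational(-176, 327)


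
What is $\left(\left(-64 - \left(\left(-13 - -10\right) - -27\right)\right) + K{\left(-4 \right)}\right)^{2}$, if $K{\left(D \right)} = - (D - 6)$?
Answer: $6084$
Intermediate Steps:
$K{\left(D \right)} = 6 - D$ ($K{\left(D \right)} = - (-6 + D) = 6 - D$)
$\left(\left(-64 - \left(\left(-13 - -10\right) - -27\right)\right) + K{\left(-4 \right)}\right)^{2} = \left(\left(-64 - \left(\left(-13 - -10\right) - -27\right)\right) + \left(6 - -4\right)\right)^{2} = \left(\left(-64 - \left(\left(-13 + 10\right) + 27\right)\right) + \left(6 + 4\right)\right)^{2} = \left(\left(-64 - \left(-3 + 27\right)\right) + 10\right)^{2} = \left(\left(-64 - 24\right) + 10\right)^{2} = \left(-88 + 10\right)^{2} = \left(-78\right)^{2} = 6084$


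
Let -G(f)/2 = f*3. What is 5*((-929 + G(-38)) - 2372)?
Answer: -15365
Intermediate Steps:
G(f) = -6*f (G(f) = -2*f*3 = -6*f)
5*((-929 + G(-38)) - 2372) = 5*((-929 - 6*(-38)) - 2372) = 5*((-929 + 228) - 2372) = 5*(-701 - 2372) = 5*(-3073) = -15365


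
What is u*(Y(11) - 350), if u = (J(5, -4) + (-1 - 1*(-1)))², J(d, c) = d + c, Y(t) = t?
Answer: -339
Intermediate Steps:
J(d, c) = c + d
u = 1 (u = ((-4 + 5) + (-1 - 1*(-1)))² = (1 + (-1 + 1))² = (1 + 0)² = 1² = 1)
u*(Y(11) - 350) = 1*(11 - 350) = 1*(-339) = -339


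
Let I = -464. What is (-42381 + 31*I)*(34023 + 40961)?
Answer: -4256466760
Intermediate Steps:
(-42381 + 31*I)*(34023 + 40961) = (-42381 + 31*(-464))*(34023 + 40961) = (-42381 - 14384)*74984 = -56765*74984 = -4256466760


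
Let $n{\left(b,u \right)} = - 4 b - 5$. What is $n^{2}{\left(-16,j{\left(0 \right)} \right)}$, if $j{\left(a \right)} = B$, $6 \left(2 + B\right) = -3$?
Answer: $3481$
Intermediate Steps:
$B = - \frac{5}{2}$ ($B = -2 + \frac{1}{6} \left(-3\right) = -2 - \frac{1}{2} = - \frac{5}{2} \approx -2.5$)
$j{\left(a \right)} = - \frac{5}{2}$
$n{\left(b,u \right)} = -5 - 4 b$
$n^{2}{\left(-16,j{\left(0 \right)} \right)} = \left(-5 - -64\right)^{2} = \left(-5 + 64\right)^{2} = 59^{2} = 3481$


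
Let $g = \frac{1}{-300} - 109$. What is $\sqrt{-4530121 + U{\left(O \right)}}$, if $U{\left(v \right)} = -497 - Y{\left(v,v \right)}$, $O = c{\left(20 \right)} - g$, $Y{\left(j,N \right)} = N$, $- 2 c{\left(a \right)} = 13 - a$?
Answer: $\frac{i \sqrt{4077657453}}{30} \approx 2128.6 i$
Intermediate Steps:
$g = - \frac{32701}{300}$ ($g = - \frac{1}{300} - 109 = - \frac{32701}{300} \approx -109.0$)
$c{\left(a \right)} = - \frac{13}{2} + \frac{a}{2}$ ($c{\left(a \right)} = - \frac{13 - a}{2} = - \frac{13}{2} + \frac{a}{2}$)
$O = \frac{33751}{300}$ ($O = \left(- \frac{13}{2} + \frac{1}{2} \cdot 20\right) - - \frac{32701}{300} = \left(- \frac{13}{2} + 10\right) + \frac{32701}{300} = \frac{7}{2} + \frac{32701}{300} = \frac{33751}{300} \approx 112.5$)
$U{\left(v \right)} = -497 - v$
$\sqrt{-4530121 + U{\left(O \right)}} = \sqrt{-4530121 - \frac{182851}{300}} = \sqrt{- \frac{1359219151}{300}} = \frac{i \sqrt{4077657453}}{30}$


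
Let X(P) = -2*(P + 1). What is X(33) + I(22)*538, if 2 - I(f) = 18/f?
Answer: 6246/11 ≈ 567.82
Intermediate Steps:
X(P) = -2 - 2*P (X(P) = -2*(1 + P) = -2 - 2*P)
I(f) = 2 - 18/f
X(33) + I(22)*538 = (-2 - 2*33) + (2 - 18/22)*538 = (-2 - 66) + (2 - 18*1/22)*538 = -68 + (2 - 9/11)*538 = -68 + (13/11)*538 = -68 + 6994/11 = 6246/11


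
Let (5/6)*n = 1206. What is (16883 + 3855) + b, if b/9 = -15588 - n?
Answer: -662894/5 ≈ -1.3258e+5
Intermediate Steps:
n = 7236/5 (n = (6/5)*1206 = 7236/5 ≈ 1447.2)
b = -766584/5 (b = 9*(-15588 - 1*7236/5) = 9*(-15588 - 7236/5) = 9*(-85176/5) = -766584/5 ≈ -1.5332e+5)
(16883 + 3855) + b = (16883 + 3855) - 766584/5 = 20738 - 766584/5 = -662894/5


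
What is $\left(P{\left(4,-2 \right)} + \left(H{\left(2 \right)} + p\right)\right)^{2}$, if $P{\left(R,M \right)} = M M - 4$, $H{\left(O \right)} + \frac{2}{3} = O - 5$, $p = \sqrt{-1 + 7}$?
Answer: $\frac{175}{9} - \frac{22 \sqrt{6}}{3} \approx 1.4815$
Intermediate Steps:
$p = \sqrt{6} \approx 2.4495$
$H{\left(O \right)} = - \frac{17}{3} + O$ ($H{\left(O \right)} = - \frac{2}{3} + \left(O - 5\right) = - \frac{2}{3} + \left(-5 + O\right) = - \frac{17}{3} + O$)
$P{\left(R,M \right)} = -4 + M^{2}$ ($P{\left(R,M \right)} = M^{2} - 4 = -4 + M^{2}$)
$\left(P{\left(4,-2 \right)} + \left(H{\left(2 \right)} + p\right)\right)^{2} = \left(\left(-4 + \left(-2\right)^{2}\right) + \left(\left(- \frac{17}{3} + 2\right) + \sqrt{6}\right)\right)^{2} = \left(\left(-4 + 4\right) - \left(\frac{11}{3} - \sqrt{6}\right)\right)^{2} = \left(0 - \left(\frac{11}{3} - \sqrt{6}\right)\right)^{2} = \left(- \frac{11}{3} + \sqrt{6}\right)^{2}$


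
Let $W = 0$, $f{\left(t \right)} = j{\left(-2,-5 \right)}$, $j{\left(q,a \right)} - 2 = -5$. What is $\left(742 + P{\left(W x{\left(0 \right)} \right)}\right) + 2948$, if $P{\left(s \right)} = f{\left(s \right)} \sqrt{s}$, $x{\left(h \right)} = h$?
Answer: $3690$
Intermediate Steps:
$j{\left(q,a \right)} = -3$ ($j{\left(q,a \right)} = 2 - 5 = -3$)
$f{\left(t \right)} = -3$
$P{\left(s \right)} = - 3 \sqrt{s}$
$\left(742 + P{\left(W x{\left(0 \right)} \right)}\right) + 2948 = \left(742 - 3 \sqrt{0 \cdot 0}\right) + 2948 = \left(742 - 3 \sqrt{0}\right) + 2948 = \left(742 - 0\right) + 2948 = \left(742 + 0\right) + 2948 = 742 + 2948 = 3690$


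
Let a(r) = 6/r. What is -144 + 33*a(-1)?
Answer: -342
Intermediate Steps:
-144 + 33*a(-1) = -144 + 33*(6/(-1)) = -144 + 33*(6*(-1)) = -144 + 33*(-6) = -144 - 198 = -342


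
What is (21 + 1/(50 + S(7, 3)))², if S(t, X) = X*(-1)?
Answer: 976144/2209 ≈ 441.89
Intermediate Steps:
S(t, X) = -X
(21 + 1/(50 + S(7, 3)))² = (21 + 1/(50 - 1*3))² = (21 + 1/(50 - 3))² = (21 + 1/47)² = (988/47)² = 976144/2209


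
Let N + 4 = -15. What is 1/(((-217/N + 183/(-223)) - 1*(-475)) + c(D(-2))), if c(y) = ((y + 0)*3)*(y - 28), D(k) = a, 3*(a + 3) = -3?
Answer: 4237/3684497 ≈ 0.0011500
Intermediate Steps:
N = -19 (N = -4 - 15 = -19)
a = -4 (a = -3 + (⅓)*(-3) = -3 - 1 = -4)
D(k) = -4
c(y) = 3*y*(-28 + y) (c(y) = (y*3)*(-28 + y) = (3*y)*(-28 + y) = 3*y*(-28 + y))
1/(((-217/N + 183/(-223)) - 1*(-475)) + c(D(-2))) = 1/(((-217/(-19) + 183/(-223)) - 1*(-475)) + 3*(-4)*(-28 - 4)) = 1/(((-217*(-1/19) + 183*(-1/223)) + 475) + 3*(-4)*(-32)) = 1/(((217/19 - 183/223) + 475) + 384) = 1/((44914/4237 + 475) + 384) = 1/(2057489/4237 + 384) = 1/(3684497/4237) = 4237/3684497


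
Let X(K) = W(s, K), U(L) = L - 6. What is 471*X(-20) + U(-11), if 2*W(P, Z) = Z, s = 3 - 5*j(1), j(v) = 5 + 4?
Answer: -4727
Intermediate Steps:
U(L) = -6 + L
j(v) = 9
s = -42 (s = 3 - 5*9 = 3 - 45 = -42)
W(P, Z) = Z/2
X(K) = K/2
471*X(-20) + U(-11) = 471*((½)*(-20)) + (-6 - 11) = 471*(-10) - 17 = -4710 - 17 = -4727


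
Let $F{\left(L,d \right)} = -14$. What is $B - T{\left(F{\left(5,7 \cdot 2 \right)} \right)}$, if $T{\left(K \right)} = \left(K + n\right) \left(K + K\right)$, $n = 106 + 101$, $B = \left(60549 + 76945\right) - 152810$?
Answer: $-9912$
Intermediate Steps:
$B = -15316$ ($B = 137494 - 152810 = -15316$)
$n = 207$
$T{\left(K \right)} = 2 K \left(207 + K\right)$ ($T{\left(K \right)} = \left(K + 207\right) \left(K + K\right) = \left(207 + K\right) 2 K = 2 K \left(207 + K\right)$)
$B - T{\left(F{\left(5,7 \cdot 2 \right)} \right)} = -15316 - 2 \left(-14\right) \left(207 - 14\right) = -15316 - 2 \left(-14\right) 193 = -15316 - -5404 = -15316 + 5404 = -9912$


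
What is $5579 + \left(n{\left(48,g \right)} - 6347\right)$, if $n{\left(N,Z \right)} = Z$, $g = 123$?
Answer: $-645$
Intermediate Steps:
$5579 + \left(n{\left(48,g \right)} - 6347\right) = 5579 + \left(123 - 6347\right) = 5579 - 6224 = -645$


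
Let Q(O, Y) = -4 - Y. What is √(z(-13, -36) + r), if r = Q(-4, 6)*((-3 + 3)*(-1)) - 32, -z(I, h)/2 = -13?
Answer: I*√6 ≈ 2.4495*I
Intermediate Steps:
z(I, h) = 26 (z(I, h) = -2*(-13) = 26)
r = -32 (r = (-4 - 1*6)*((-3 + 3)*(-1)) - 32 = (-4 - 6)*(0*(-1)) - 32 = -10*0 - 32 = 0 - 32 = -32)
√(z(-13, -36) + r) = √(26 - 32) = √(-6) = I*√6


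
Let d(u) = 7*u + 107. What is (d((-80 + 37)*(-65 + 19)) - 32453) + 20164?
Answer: 1664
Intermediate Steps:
d(u) = 107 + 7*u
(d((-80 + 37)*(-65 + 19)) - 32453) + 20164 = ((107 + 7*((-80 + 37)*(-65 + 19))) - 32453) + 20164 = ((107 + 7*(-43*(-46))) - 32453) + 20164 = ((107 + 7*1978) - 32453) + 20164 = ((107 + 13846) - 32453) + 20164 = (13953 - 32453) + 20164 = -18500 + 20164 = 1664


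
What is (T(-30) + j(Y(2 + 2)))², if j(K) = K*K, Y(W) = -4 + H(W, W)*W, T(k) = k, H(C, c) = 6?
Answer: 136900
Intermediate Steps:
Y(W) = -4 + 6*W
j(K) = K²
(T(-30) + j(Y(2 + 2)))² = (-30 + (-4 + 6*(2 + 2))²)² = (-30 + (-4 + 6*4)²)² = (-30 + (-4 + 24)²)² = (-30 + 20²)² = (-30 + 400)² = 370² = 136900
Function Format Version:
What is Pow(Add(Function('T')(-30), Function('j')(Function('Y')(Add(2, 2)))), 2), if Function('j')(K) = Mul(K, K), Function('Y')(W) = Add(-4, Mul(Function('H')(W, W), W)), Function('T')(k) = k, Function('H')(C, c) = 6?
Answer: 136900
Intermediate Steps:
Function('Y')(W) = Add(-4, Mul(6, W))
Function('j')(K) = Pow(K, 2)
Pow(Add(Function('T')(-30), Function('j')(Function('Y')(Add(2, 2)))), 2) = Pow(Add(-30, Pow(Add(-4, Mul(6, Add(2, 2))), 2)), 2) = Pow(Add(-30, Pow(Add(-4, Mul(6, 4)), 2)), 2) = Pow(Add(-30, Pow(Add(-4, 24), 2)), 2) = Pow(Add(-30, Pow(20, 2)), 2) = Pow(Add(-30, 400), 2) = Pow(370, 2) = 136900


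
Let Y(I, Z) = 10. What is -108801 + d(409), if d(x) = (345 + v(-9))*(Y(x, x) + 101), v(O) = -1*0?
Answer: -70506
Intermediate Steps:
v(O) = 0
d(x) = 38295 (d(x) = (345 + 0)*(10 + 101) = 345*111 = 38295)
-108801 + d(409) = -108801 + 38295 = -70506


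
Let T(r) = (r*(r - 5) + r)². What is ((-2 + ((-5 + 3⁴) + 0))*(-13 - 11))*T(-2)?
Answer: -255744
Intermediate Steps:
T(r) = (r + r*(-5 + r))² (T(r) = (r*(-5 + r) + r)² = (r + r*(-5 + r))²)
((-2 + ((-5 + 3⁴) + 0))*(-13 - 11))*T(-2) = ((-2 + ((-5 + 3⁴) + 0))*(-13 - 11))*((-2)²*(-4 - 2)²) = ((-2 + ((-5 + 81) + 0))*(-24))*(4*(-6)²) = ((-2 + (76 + 0))*(-24))*(4*36) = ((-2 + 76)*(-24))*144 = (74*(-24))*144 = -1776*144 = -255744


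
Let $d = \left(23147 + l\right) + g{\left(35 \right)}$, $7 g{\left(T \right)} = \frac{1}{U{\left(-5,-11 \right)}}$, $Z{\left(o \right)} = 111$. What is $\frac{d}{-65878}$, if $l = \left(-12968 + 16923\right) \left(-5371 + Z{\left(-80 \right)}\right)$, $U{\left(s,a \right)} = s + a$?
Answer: $\frac{2327377137}{7378336} \approx 315.43$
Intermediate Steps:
$U{\left(s,a \right)} = a + s$
$l = -20803300$ ($l = \left(-12968 + 16923\right) \left(-5371 + 111\right) = 3955 \left(-5260\right) = -20803300$)
$g{\left(T \right)} = - \frac{1}{112}$ ($g{\left(T \right)} = \frac{1}{7 \left(-11 - 5\right)} = \frac{1}{7 \left(-16\right)} = \frac{1}{7} \left(- \frac{1}{16}\right) = - \frac{1}{112}$)
$d = - \frac{2327377137}{112}$ ($d = \left(23147 - 20803300\right) - \frac{1}{112} = -20780153 - \frac{1}{112} = - \frac{2327377137}{112} \approx -2.078 \cdot 10^{7}$)
$\frac{d}{-65878} = - \frac{2327377137}{112 \left(-65878\right)} = \left(- \frac{2327377137}{112}\right) \left(- \frac{1}{65878}\right) = \frac{2327377137}{7378336}$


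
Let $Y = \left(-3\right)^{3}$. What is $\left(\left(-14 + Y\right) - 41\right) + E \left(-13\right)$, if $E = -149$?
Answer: $1855$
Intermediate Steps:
$Y = -27$
$\left(\left(-14 + Y\right) - 41\right) + E \left(-13\right) = \left(\left(-14 - 27\right) - 41\right) - -1937 = \left(-41 - 41\right) + 1937 = -82 + 1937 = 1855$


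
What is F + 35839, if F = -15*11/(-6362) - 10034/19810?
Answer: 2258386162961/63015610 ≈ 35839.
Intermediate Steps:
F = -30283829/63015610 (F = -165*(-1/6362) - 10034*1/19810 = 165/6362 - 5017/9905 = -30283829/63015610 ≈ -0.48058)
F + 35839 = -30283829/63015610 + 35839 = 2258386162961/63015610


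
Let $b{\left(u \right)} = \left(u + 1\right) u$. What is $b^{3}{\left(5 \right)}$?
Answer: $27000$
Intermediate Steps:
$b{\left(u \right)} = u \left(1 + u\right)$ ($b{\left(u \right)} = \left(1 + u\right) u = u \left(1 + u\right)$)
$b^{3}{\left(5 \right)} = \left(5 \left(1 + 5\right)\right)^{3} = \left(5 \cdot 6\right)^{3} = 30^{3} = 27000$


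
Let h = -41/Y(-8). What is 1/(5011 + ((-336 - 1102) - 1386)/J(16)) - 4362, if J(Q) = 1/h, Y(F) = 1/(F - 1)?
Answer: -4523590291/1037045 ≈ -4362.0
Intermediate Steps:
Y(F) = 1/(-1 + F)
h = 369 (h = -41/(1/(-1 - 8)) = -41/(1/(-9)) = -41/(-⅑) = -41*(-9) = 369)
J(Q) = 1/369
1/(5011 + ((-336 - 1102) - 1386)/J(16)) - 4362 = 1/(5011 + ((-336 - 1102) - 1386)/(1/369)) - 4362 = 1/(5011 + (-1438 - 1386)*369) - 4362 = 1/(5011 - 2824*369) - 4362 = 1/(5011 - 1042056) - 4362 = 1/(-1037045) - 4362 = -1/1037045 - 4362 = -4523590291/1037045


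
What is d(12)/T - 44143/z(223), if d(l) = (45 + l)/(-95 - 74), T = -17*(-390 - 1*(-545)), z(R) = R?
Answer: -19657527334/99305245 ≈ -197.95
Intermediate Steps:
T = -2635 (T = -17*(-390 + 545) = -17*155 = -2635)
d(l) = -45/169 - l/169 (d(l) = (45 + l)/(-169) = (45 + l)*(-1/169) = -45/169 - l/169)
d(12)/T - 44143/z(223) = (-45/169 - 1/169*12)/(-2635) - 44143/223 = (-45/169 - 12/169)*(-1/2635) - 44143*1/223 = -57/169*(-1/2635) - 44143/223 = 57/445315 - 44143/223 = -19657527334/99305245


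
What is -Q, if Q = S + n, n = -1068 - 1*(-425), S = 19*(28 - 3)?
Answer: 168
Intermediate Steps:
S = 475 (S = 19*25 = 475)
n = -643 (n = -1068 + 425 = -643)
Q = -168 (Q = 475 - 643 = -168)
-Q = -1*(-168) = 168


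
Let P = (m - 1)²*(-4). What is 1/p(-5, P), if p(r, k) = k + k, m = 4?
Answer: -1/72 ≈ -0.013889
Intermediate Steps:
P = -36 (P = (4 - 1)²*(-4) = 3²*(-4) = 9*(-4) = -36)
p(r, k) = 2*k
1/p(-5, P) = 1/(2*(-36)) = 1/(-72) = -1/72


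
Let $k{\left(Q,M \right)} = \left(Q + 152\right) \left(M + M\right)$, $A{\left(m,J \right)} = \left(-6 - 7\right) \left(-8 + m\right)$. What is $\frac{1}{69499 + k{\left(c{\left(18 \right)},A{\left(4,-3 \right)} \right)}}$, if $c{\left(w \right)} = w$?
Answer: $\frac{1}{87179} \approx 1.1471 \cdot 10^{-5}$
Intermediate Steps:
$A{\left(m,J \right)} = 104 - 13 m$ ($A{\left(m,J \right)} = - 13 \left(-8 + m\right) = 104 - 13 m$)
$k{\left(Q,M \right)} = 2 M \left(152 + Q\right)$ ($k{\left(Q,M \right)} = \left(152 + Q\right) 2 M = 2 M \left(152 + Q\right)$)
$\frac{1}{69499 + k{\left(c{\left(18 \right)},A{\left(4,-3 \right)} \right)}} = \frac{1}{69499 + 2 \left(104 - 52\right) \left(152 + 18\right)} = \frac{1}{69499 + 2 \left(104 - 52\right) 170} = \frac{1}{69499 + 2 \cdot 52 \cdot 170} = \frac{1}{69499 + 17680} = \frac{1}{87179}$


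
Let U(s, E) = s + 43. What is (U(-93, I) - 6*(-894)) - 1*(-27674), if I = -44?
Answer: 32988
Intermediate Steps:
U(s, E) = 43 + s
(U(-93, I) - 6*(-894)) - 1*(-27674) = ((43 - 93) - 6*(-894)) - 1*(-27674) = (-50 - 1*(-5364)) + 27674 = (-50 + 5364) + 27674 = 5314 + 27674 = 32988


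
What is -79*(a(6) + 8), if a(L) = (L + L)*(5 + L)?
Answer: -11060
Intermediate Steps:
a(L) = 2*L*(5 + L) (a(L) = (2*L)*(5 + L) = 2*L*(5 + L))
-79*(a(6) + 8) = -79*(2*6*(5 + 6) + 8) = -79*(2*6*11 + 8) = -79*(132 + 8) = -79*140 = -11060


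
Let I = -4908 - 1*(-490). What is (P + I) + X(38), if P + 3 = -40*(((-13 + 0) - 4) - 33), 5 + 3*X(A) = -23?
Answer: -7291/3 ≈ -2430.3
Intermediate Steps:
X(A) = -28/3 (X(A) = -5/3 + (1/3)*(-23) = -5/3 - 23/3 = -28/3)
P = 1997 (P = -3 - 40*(((-13 + 0) - 4) - 33) = -3 - 40*((-13 - 4) - 33) = -3 - 40*(-17 - 33) = -3 - 40*(-50) = -3 + 2000 = 1997)
I = -4418 (I = -4908 + 490 = -4418)
(P + I) + X(38) = (1997 - 4418) - 28/3 = -2421 - 28/3 = -7291/3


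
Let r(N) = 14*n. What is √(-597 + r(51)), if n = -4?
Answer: I*√653 ≈ 25.554*I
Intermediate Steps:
r(N) = -56 (r(N) = 14*(-4) = -56)
√(-597 + r(51)) = √(-597 - 56) = √(-653) = I*√653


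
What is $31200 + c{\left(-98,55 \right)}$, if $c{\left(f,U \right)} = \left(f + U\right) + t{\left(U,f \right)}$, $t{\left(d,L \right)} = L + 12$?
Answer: $31071$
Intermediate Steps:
$t{\left(d,L \right)} = 12 + L$
$c{\left(f,U \right)} = 12 + U + 2 f$ ($c{\left(f,U \right)} = \left(f + U\right) + \left(12 + f\right) = \left(U + f\right) + \left(12 + f\right) = 12 + U + 2 f$)
$31200 + c{\left(-98,55 \right)} = 31200 + \left(12 + 55 + 2 \left(-98\right)\right) = 31200 + \left(12 + 55 - 196\right) = 31200 - 129 = 31071$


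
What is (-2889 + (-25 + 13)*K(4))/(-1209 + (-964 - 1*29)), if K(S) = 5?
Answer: 983/734 ≈ 1.3392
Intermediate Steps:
(-2889 + (-25 + 13)*K(4))/(-1209 + (-964 - 1*29)) = (-2889 + (-25 + 13)*5)/(-1209 + (-964 - 1*29)) = (-2889 - 12*5)/(-1209 + (-964 - 29)) = (-2889 - 60)/(-1209 - 993) = -2949/(-2202) = -2949*(-1/2202) = 983/734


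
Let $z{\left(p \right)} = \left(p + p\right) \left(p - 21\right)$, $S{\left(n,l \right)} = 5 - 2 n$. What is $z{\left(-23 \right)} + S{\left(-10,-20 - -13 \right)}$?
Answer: $2049$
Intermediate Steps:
$z{\left(p \right)} = 2 p \left(-21 + p\right)$
$z{\left(-23 \right)} + S{\left(-10,-20 - -13 \right)} = 2 \left(-23\right) \left(-21 - 23\right) + \left(5 - -20\right) = 2 \left(-23\right) \left(-44\right) + \left(5 + 20\right) = 2024 + 25 = 2049$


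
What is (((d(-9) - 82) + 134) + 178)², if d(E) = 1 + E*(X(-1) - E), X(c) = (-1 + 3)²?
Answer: 12996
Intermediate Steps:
X(c) = 4 (X(c) = 2² = 4)
d(E) = 1 + E*(4 - E)
(((d(-9) - 82) + 134) + 178)² = ((((1 - 1*(-9)² + 4*(-9)) - 82) + 134) + 178)² = ((((1 - 1*81 - 36) - 82) + 134) + 178)² = ((((1 - 81 - 36) - 82) + 134) + 178)² = (((-116 - 82) + 134) + 178)² = ((-198 + 134) + 178)² = (-64 + 178)² = 114² = 12996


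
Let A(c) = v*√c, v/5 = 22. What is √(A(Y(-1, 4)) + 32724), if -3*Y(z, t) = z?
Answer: √(294516 + 330*√3)/3 ≈ 181.07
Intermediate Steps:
v = 110 (v = 5*22 = 110)
Y(z, t) = -z/3
A(c) = 110*√c
√(A(Y(-1, 4)) + 32724) = √(110*√(-⅓*(-1)) + 32724) = √(110*√(⅓) + 32724) = √(110*(√3/3) + 32724) = √(110*√3/3 + 32724) = √(32724 + 110*√3/3)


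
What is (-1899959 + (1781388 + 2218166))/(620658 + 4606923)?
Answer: 699865/1742527 ≈ 0.40164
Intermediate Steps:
(-1899959 + (1781388 + 2218166))/(620658 + 4606923) = (-1899959 + 3999554)/5227581 = 2099595*(1/5227581) = 699865/1742527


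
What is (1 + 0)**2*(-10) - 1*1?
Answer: -11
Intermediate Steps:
(1 + 0)**2*(-10) - 1*1 = 1**2*(-10) - 1 = 1*(-10) - 1 = -10 - 1 = -11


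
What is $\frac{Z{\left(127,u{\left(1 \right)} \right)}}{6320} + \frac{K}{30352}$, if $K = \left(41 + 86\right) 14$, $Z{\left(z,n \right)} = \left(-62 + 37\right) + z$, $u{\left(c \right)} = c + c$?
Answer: $\frac{31993}{428180} \approx 0.074719$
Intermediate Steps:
$u{\left(c \right)} = 2 c$
$Z{\left(z,n \right)} = -25 + z$
$K = 1778$ ($K = 127 \cdot 14 = 1778$)
$\frac{Z{\left(127,u{\left(1 \right)} \right)}}{6320} + \frac{K}{30352} = \frac{-25 + 127}{6320} + \frac{1778}{30352} = 102 \cdot \frac{1}{6320} + 1778 \cdot \frac{1}{30352} = \frac{51}{3160} + \frac{127}{2168} = \frac{31993}{428180}$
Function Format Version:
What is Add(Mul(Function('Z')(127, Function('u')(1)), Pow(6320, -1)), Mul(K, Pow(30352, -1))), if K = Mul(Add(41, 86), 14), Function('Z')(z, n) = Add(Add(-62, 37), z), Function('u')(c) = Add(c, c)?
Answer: Rational(31993, 428180) ≈ 0.074719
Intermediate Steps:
Function('u')(c) = Mul(2, c)
Function('Z')(z, n) = Add(-25, z)
K = 1778 (K = Mul(127, 14) = 1778)
Add(Mul(Function('Z')(127, Function('u')(1)), Pow(6320, -1)), Mul(K, Pow(30352, -1))) = Add(Mul(Add(-25, 127), Pow(6320, -1)), Mul(1778, Pow(30352, -1))) = Add(Mul(102, Rational(1, 6320)), Mul(1778, Rational(1, 30352))) = Add(Rational(51, 3160), Rational(127, 2168)) = Rational(31993, 428180)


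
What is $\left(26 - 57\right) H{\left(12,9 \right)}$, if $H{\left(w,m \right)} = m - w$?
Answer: $93$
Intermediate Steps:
$\left(26 - 57\right) H{\left(12,9 \right)} = \left(26 - 57\right) \left(9 - 12\right) = - 31 \left(9 - 12\right) = \left(-31\right) \left(-3\right) = 93$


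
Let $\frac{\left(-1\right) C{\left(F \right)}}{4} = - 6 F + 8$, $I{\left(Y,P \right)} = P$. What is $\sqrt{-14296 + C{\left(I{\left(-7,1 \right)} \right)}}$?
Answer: $4 i \sqrt{894} \approx 119.6 i$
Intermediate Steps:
$C{\left(F \right)} = -32 + 24 F$ ($C{\left(F \right)} = - 4 \left(- 6 F + 8\right) = - 4 \left(8 - 6 F\right) = -32 + 24 F$)
$\sqrt{-14296 + C{\left(I{\left(-7,1 \right)} \right)}} = \sqrt{-14296 + \left(-32 + 24 \cdot 1\right)} = \sqrt{-14296 + \left(-32 + 24\right)} = \sqrt{-14296 - 8} = \sqrt{-14304} = 4 i \sqrt{894}$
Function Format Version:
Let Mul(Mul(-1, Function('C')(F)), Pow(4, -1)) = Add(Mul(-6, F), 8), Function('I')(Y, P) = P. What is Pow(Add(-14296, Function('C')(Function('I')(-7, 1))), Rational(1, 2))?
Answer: Mul(4, I, Pow(894, Rational(1, 2))) ≈ Mul(119.60, I)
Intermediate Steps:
Function('C')(F) = Add(-32, Mul(24, F)) (Function('C')(F) = Mul(-4, Add(Mul(-6, F), 8)) = Mul(-4, Add(8, Mul(-6, F))) = Add(-32, Mul(24, F)))
Pow(Add(-14296, Function('C')(Function('I')(-7, 1))), Rational(1, 2)) = Pow(Add(-14296, Add(-32, Mul(24, 1))), Rational(1, 2)) = Pow(Add(-14296, Add(-32, 24)), Rational(1, 2)) = Pow(Add(-14296, -8), Rational(1, 2)) = Pow(-14304, Rational(1, 2)) = Mul(4, I, Pow(894, Rational(1, 2)))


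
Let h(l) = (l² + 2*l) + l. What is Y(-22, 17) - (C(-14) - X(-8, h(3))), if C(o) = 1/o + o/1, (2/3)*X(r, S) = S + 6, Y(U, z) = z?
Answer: 939/14 ≈ 67.071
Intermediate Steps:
h(l) = l² + 3*l
X(r, S) = 9 + 3*S/2 (X(r, S) = 3*(S + 6)/2 = 3*(6 + S)/2 = 9 + 3*S/2)
C(o) = o + 1/o (C(o) = 1/o + o*1 = 1/o + o = o + 1/o)
Y(-22, 17) - (C(-14) - X(-8, h(3))) = 17 - ((-14 + 1/(-14)) - (9 + 3*(3*(3 + 3))/2)) = 17 - ((-14 - 1/14) - (9 + 3*(3*6)/2)) = 17 - (-197/14 - (9 + (3/2)*18)) = 17 - (-197/14 - (9 + 27)) = 17 - (-197/14 - 1*36) = 17 - (-197/14 - 36) = 17 - 1*(-701/14) = 17 + 701/14 = 939/14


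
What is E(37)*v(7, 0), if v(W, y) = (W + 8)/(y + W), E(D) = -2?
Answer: -30/7 ≈ -4.2857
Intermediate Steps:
v(W, y) = (8 + W)/(W + y)
E(37)*v(7, 0) = -2*(8 + 7)/(7 + 0) = -2*15/7 = -30/7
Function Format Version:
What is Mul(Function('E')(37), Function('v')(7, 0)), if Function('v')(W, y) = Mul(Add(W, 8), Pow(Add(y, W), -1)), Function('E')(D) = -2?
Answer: Rational(-30, 7) ≈ -4.2857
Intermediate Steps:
Function('v')(W, y) = Mul(Pow(Add(W, y), -1), Add(8, W)) (Function('v')(W, y) = Mul(Add(8, W), Pow(Add(W, y), -1)) = Mul(Pow(Add(W, y), -1), Add(8, W)))
Mul(Function('E')(37), Function('v')(7, 0)) = Mul(-2, Mul(Pow(Add(7, 0), -1), Add(8, 7))) = Mul(-2, Mul(Pow(7, -1), 15)) = Mul(-2, Mul(Rational(1, 7), 15)) = Mul(-2, Rational(15, 7)) = Rational(-30, 7)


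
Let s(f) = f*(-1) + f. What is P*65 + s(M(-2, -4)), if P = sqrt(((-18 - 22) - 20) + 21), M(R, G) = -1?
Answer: 65*I*sqrt(39) ≈ 405.92*I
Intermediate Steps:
s(f) = 0 (s(f) = -f + f = 0)
P = I*sqrt(39) (P = sqrt((-40 - 20) + 21) = sqrt(-60 + 21) = sqrt(-39) = I*sqrt(39) ≈ 6.245*I)
P*65 + s(M(-2, -4)) = (I*sqrt(39))*65 + 0 = 65*I*sqrt(39) + 0 = 65*I*sqrt(39)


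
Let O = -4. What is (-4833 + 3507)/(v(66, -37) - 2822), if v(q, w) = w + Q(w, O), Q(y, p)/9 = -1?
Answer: 221/478 ≈ 0.46234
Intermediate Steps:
Q(y, p) = -9 (Q(y, p) = 9*(-1) = -9)
v(q, w) = -9 + w (v(q, w) = w - 9 = -9 + w)
(-4833 + 3507)/(v(66, -37) - 2822) = (-4833 + 3507)/((-9 - 37) - 2822) = -1326/(-46 - 2822) = -1326/(-2868) = -1326*(-1/2868) = 221/478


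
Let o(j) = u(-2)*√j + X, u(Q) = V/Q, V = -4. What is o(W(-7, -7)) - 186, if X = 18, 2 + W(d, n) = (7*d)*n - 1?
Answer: -168 + 4*√85 ≈ -131.12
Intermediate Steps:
W(d, n) = -3 + 7*d*n (W(d, n) = -2 + ((7*d)*n - 1) = -2 + (7*d*n - 1) = -2 + (-1 + 7*d*n) = -3 + 7*d*n)
u(Q) = -4/Q
o(j) = 18 + 2*√j (o(j) = (-4/(-2))*√j + 18 = (-4*(-½))*√j + 18 = 2*√j + 18 = 18 + 2*√j)
o(W(-7, -7)) - 186 = (18 + 2*√(-3 + 7*(-7)*(-7))) - 186 = (18 + 2*√(-3 + 343)) - 186 = (18 + 2*√340) - 186 = (18 + 2*(2*√85)) - 186 = (18 + 4*√85) - 186 = -168 + 4*√85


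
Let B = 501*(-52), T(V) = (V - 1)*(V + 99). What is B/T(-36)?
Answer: 8684/777 ≈ 11.176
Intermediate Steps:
T(V) = (-1 + V)*(99 + V)
B = -26052
B/T(-36) = -26052/(-99 + (-36)² + 98*(-36)) = -26052/(-99 + 1296 - 3528) = -26052/(-2331) = -26052*(-1/2331) = 8684/777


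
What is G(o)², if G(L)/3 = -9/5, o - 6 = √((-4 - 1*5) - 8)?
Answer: 729/25 ≈ 29.160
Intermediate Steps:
o = 6 + I*√17 (o = 6 + √((-4 - 1*5) - 8) = 6 + √((-4 - 5) - 8) = 6 + √(-9 - 8) = 6 + √(-17) = 6 + I*√17 ≈ 6.0 + 4.1231*I)
G(L) = -27/5 (G(L) = 3*(-9/5) = -27/5)
G(o)² = (-27/5)² = 729/25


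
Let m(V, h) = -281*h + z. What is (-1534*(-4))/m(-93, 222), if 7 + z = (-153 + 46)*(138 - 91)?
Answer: -236/2593 ≈ -0.091014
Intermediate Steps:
z = -5036 (z = -7 + (-153 + 46)*(138 - 91) = -7 - 107*47 = -7 - 5029 = -5036)
m(V, h) = -5036 - 281*h (m(V, h) = -281*h - 5036 = -5036 - 281*h)
(-1534*(-4))/m(-93, 222) = (-1534*(-4))/(-5036 - 281*222) = 6136/(-5036 - 62382) = 6136/(-67418) = 6136*(-1/67418) = -236/2593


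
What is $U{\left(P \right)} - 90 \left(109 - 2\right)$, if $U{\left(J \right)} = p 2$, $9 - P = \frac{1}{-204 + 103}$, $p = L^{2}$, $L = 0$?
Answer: $-9630$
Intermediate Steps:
$p = 0$ ($p = 0^{2} = 0$)
$P = \frac{910}{101}$ ($P = 9 - \frac{1}{-204 + 103} = 9 - \frac{1}{-101} = 9 - - \frac{1}{101} = 9 + \frac{1}{101} = \frac{910}{101} \approx 9.0099$)
$U{\left(J \right)} = 0$ ($U{\left(J \right)} = 0 \cdot 2 = 0$)
$U{\left(P \right)} - 90 \left(109 - 2\right) = 0 - 90 \left(109 - 2\right) = 0 - 90 \cdot 107 = 0 - 9630 = -9630$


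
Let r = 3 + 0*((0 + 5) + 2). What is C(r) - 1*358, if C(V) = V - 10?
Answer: -365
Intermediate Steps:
r = 3 (r = 3 + 0*(5 + 2) = 3 + 0*7 = 3 + 0 = 3)
C(V) = -10 + V
C(r) - 1*358 = (-10 + 3) - 1*358 = -7 - 358 = -365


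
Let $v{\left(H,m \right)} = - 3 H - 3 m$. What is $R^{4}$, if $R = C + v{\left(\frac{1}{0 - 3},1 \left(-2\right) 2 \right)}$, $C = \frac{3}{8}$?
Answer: $\frac{131079601}{4096} \approx 32002.0$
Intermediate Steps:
$C = \frac{3}{8}$ ($C = 3 \cdot \frac{1}{8} = \frac{3}{8} \approx 0.375$)
$R = \frac{107}{8}$ ($R = \frac{3}{8} - \left(\frac{3}{0 - 3} + 3 \cdot 1 \left(-2\right) 2\right) = \frac{3}{8} - \left(-1 + 3 \left(-2\right) 2\right) = \frac{3}{8} - -13 = \frac{3}{8} + \left(1 + 12\right) = \frac{3}{8} + 13 = \frac{107}{8} \approx 13.375$)
$R^{4} = \left(\frac{107}{8}\right)^{4} = \frac{131079601}{4096}$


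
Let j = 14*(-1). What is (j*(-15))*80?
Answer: 16800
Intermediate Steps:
j = -14
(j*(-15))*80 = -14*(-15)*80 = 210*80 = 16800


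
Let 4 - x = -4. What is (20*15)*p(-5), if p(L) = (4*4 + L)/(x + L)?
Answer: 1100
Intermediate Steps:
x = 8 (x = 4 - 1*(-4) = 4 + 4 = 8)
p(L) = (16 + L)/(8 + L) (p(L) = (4*4 + L)/(8 + L) = (16 + L)/(8 + L))
(20*15)*p(-5) = (20*15)*((16 - 5)/(8 - 5)) = 300*(11/3) = 1100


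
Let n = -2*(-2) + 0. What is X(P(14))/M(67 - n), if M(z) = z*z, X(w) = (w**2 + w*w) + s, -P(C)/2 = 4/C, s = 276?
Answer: 13556/194481 ≈ 0.069703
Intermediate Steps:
n = 4 (n = 4 + 0 = 4)
P(C) = -8/C
X(w) = 276 + 2*w**2 (X(w) = (w**2 + w*w) + 276 = (w**2 + w**2) + 276 = 2*w**2 + 276 = 276 + 2*w**2)
M(z) = z**2
X(P(14))/M(67 - n) = (276 + 2*(-8/14)**2)/((67 - 1*4)**2) = (276 + 2*(-8*1/14)**2)/((67 - 4)**2) = (276 + 2*(-4/7)**2)/(63**2) = (276 + 2*(16/49))/3969 = (276 + 32/49)*(1/3969) = (13556/49)*(1/3969) = 13556/194481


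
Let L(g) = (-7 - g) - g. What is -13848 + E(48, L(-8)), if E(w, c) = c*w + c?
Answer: -13407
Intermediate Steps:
L(g) = -7 - 2*g
E(w, c) = c + c*w
-13848 + E(48, L(-8)) = -13848 + (-7 - 2*(-8))*(1 + 48) = -13848 + (-7 + 16)*49 = -13848 + 9*49 = -13848 + 441 = -13407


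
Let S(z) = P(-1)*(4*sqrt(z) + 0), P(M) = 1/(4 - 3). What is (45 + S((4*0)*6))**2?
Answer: 2025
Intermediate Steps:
P(M) = 1 (P(M) = 1/1 = 1)
S(z) = 4*sqrt(z) (S(z) = 1*(4*sqrt(z) + 0) = 1*(4*sqrt(z)) = 4*sqrt(z))
(45 + S((4*0)*6))**2 = (45 + 4*sqrt((4*0)*6))**2 = (45 + 4*sqrt(0*6))**2 = (45 + 4*sqrt(0))**2 = (45 + 4*0)**2 = (45 + 0)**2 = 45**2 = 2025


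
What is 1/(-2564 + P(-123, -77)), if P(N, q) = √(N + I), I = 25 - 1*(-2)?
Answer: -641/1643548 - I*√6/1643548 ≈ -0.00039001 - 1.4904e-6*I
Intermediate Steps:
I = 27 (I = 25 + 2 = 27)
P(N, q) = √(27 + N) (P(N, q) = √(N + 27) = √(27 + N))
1/(-2564 + P(-123, -77)) = 1/(-2564 + √(27 - 123)) = 1/(-2564 + √(-96)) = 1/(-2564 + 4*I*√6)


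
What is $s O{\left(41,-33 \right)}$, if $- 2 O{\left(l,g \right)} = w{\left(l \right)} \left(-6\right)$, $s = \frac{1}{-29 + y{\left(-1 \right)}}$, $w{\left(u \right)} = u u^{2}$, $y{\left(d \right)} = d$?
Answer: $- \frac{68921}{10} \approx -6892.1$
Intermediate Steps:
$w{\left(u \right)} = u^{3}$
$s = - \frac{1}{30}$ ($s = \frac{1}{-29 - 1} = \frac{1}{-30} = - \frac{1}{30} \approx -0.033333$)
$O{\left(l,g \right)} = 3 l^{3}$ ($O{\left(l,g \right)} = - \frac{l^{3} \left(-6\right)}{2} = - \frac{\left(-6\right) l^{3}}{2} = 3 l^{3}$)
$s O{\left(41,-33 \right)} = - \frac{3 \cdot 41^{3}}{30} = - \frac{3 \cdot 68921}{30} = \left(- \frac{1}{30}\right) 206763 = - \frac{68921}{10}$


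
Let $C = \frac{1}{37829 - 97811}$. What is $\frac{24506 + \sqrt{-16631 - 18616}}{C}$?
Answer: $-1469918892 - 59982 i \sqrt{35247} \approx -1.4699 \cdot 10^{9} - 1.1261 \cdot 10^{7} i$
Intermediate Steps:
$C = - \frac{1}{59982}$ ($C = \frac{1}{-59982} = - \frac{1}{59982} \approx -1.6672 \cdot 10^{-5}$)
$\frac{24506 + \sqrt{-16631 - 18616}}{C} = \frac{24506 + \sqrt{-16631 - 18616}}{- \frac{1}{59982}} = \left(24506 + \sqrt{-35247}\right) \left(-59982\right) = \left(24506 + i \sqrt{35247}\right) \left(-59982\right) = -1469918892 - 59982 i \sqrt{35247}$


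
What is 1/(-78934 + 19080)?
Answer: -1/59854 ≈ -1.6707e-5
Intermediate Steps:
1/(-78934 + 19080) = 1/(-59854) = -1/59854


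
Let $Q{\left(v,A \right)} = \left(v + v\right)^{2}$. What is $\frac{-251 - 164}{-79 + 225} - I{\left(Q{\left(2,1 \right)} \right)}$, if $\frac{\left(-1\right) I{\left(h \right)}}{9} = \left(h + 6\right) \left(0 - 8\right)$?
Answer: $- \frac{231679}{146} \approx -1586.8$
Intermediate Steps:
$Q{\left(v,A \right)} = 4 v^{2}$ ($Q{\left(v,A \right)} = \left(2 v\right)^{2} = 4 v^{2}$)
$I{\left(h \right)} = 432 + 72 h$ ($I{\left(h \right)} = - 9 \left(h + 6\right) \left(0 - 8\right) = - 9 \left(6 + h\right) \left(-8\right) = - 9 \left(-48 - 8 h\right) = 432 + 72 h$)
$\frac{-251 - 164}{-79 + 225} - I{\left(Q{\left(2,1 \right)} \right)} = \frac{-251 - 164}{-79 + 225} - \left(432 + 72 \cdot 4 \cdot 2^{2}\right) = - \frac{415}{146} - \left(432 + 72 \cdot 4 \cdot 4\right) = \left(-415\right) \frac{1}{146} - \left(432 + 72 \cdot 16\right) = - \frac{415}{146} - \left(432 + 1152\right) = - \frac{415}{146} - 1584 = - \frac{231679}{146}$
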